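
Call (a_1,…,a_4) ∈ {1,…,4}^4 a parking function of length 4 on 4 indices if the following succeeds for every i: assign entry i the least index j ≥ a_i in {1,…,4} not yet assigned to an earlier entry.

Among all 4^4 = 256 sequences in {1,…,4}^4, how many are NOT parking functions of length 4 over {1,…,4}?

131

Count = (4−4+1)·(4+1)^(4−1) = 1×125 = 125 (Pollak)
Example (1,4,4,1) → sorted (1,1,4,4): b_3=4>3, not a PF.
Total 256; non-PF = 256−125 = 131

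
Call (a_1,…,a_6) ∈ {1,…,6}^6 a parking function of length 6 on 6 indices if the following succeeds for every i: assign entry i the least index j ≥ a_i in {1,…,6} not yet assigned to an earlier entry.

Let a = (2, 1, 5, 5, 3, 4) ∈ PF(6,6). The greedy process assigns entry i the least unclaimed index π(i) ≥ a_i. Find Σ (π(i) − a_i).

Σπ = 6·7/2 = 21 (π permutes [6]); Σa = 2+1+5+5+3+4 = 20; disp = 21−20 = 1.

1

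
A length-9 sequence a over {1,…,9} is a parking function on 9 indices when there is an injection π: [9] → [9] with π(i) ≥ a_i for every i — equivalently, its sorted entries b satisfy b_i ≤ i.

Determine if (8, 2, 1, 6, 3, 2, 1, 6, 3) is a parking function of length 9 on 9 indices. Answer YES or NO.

Rearranged: b = (1, 1, 2, 2, 3, 3, 6, 6, 8).
  b_1=1 ≤ 1
  b_2=1 ≤ 2
  b_3=2 ≤ 3
  b_4=2 ≤ 4
  b_5=3 ≤ 5
  b_6=3 ≤ 6
  b_7=6 ≤ 7
  b_8=6 ≤ 8
  b_9=8 ≤ 9
All bounds hold ⇒ YES

YES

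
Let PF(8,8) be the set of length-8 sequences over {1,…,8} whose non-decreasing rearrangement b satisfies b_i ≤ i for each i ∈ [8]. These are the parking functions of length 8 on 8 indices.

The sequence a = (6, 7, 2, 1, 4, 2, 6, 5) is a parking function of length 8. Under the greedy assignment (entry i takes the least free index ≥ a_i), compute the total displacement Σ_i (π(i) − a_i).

3

Σπ(i) = 1+…+8 = 36; Σa = 6+7+2+1+4+2+6+5 = 33; disp = 36−33 = 3.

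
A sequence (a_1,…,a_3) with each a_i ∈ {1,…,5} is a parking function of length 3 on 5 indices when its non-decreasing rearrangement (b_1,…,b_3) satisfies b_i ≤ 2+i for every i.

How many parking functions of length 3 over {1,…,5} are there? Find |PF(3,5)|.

108

Count = (6−3)·6^(3−1) = 3·36 = 108
One tuple (3,1,4) → sorted (1,3,4): b_i ≤ 2+i ∀i, a PF.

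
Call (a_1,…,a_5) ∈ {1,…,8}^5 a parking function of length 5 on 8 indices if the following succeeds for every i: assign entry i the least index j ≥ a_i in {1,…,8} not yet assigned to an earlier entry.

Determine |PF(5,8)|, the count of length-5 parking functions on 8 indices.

|PF(5,8)| = (9−5)·9^(5−1) = 4·6561 = 26244
Check (1,2,5,6,5) → sorted (1,2,5,5,6): b_i ≤ 3+i ∀i, a PF.

26244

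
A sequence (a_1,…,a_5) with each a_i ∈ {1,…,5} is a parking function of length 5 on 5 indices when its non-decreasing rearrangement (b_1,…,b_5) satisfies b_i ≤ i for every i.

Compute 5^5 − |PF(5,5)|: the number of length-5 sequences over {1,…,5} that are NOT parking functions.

#PF = (6−5)·6^(5−1) = 1·1296 = 1296 (Pollak)
One tuple (5,5,5,5,2) → sorted (2,5,5,5,5): b_1=2>1, not a PF.
So 3125 − 1296 = 1829 fail.

1829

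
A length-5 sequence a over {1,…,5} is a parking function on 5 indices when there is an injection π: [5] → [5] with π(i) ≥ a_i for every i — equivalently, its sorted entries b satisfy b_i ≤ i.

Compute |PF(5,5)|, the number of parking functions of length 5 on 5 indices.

1296

#PF = (5−5+1)·(5+1)^(5−1) = 1·1296 = 1296 (Konheim–Weiss)
Example (1,2,4,3,2) → sorted (1,2,2,3,4): b_i ≤ i ∀i, a PF.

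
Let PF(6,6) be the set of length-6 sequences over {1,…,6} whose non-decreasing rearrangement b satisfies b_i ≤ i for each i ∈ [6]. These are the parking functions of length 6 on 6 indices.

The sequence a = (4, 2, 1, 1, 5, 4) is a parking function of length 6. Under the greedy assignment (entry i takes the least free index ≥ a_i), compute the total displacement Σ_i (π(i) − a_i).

4

Σπ = 21 ({1..6} each once); Σa = 4+2+1+1+5+4 = 17; disp = 21−17 = 4.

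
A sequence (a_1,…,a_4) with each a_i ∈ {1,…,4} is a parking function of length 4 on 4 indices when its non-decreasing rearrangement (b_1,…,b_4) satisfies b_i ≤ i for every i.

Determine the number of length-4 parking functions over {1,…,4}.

#PF = (4+1−4)·(4+1)^{4−1} = 1 · 125 = 125 (Konheim–Weiss)
Check (3,2,1,1) → sorted (1,1,2,3): b_i ≤ i ∀i, a PF.

125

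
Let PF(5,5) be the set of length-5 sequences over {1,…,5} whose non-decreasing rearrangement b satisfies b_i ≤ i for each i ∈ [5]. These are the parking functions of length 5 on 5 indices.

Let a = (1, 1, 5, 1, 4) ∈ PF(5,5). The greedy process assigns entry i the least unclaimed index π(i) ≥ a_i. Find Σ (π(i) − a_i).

3

Σπ(i) = 1+…+5 = 15; Σa = 1+1+5+1+4 = 12; disp = 15−12 = 3.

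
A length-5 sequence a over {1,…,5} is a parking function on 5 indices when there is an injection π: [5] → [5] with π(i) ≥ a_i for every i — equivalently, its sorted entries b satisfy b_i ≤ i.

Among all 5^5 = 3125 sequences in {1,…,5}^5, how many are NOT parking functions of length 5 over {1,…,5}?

1829

|PF(5,5)| = 1·6^4 = 1×1296 = 1296 (Pollak)
Example (5,4,4,5,4) → sorted (4,4,4,5,5): b_1=4>1, not a PF.
So 3125 − 1296 = 1829 fail.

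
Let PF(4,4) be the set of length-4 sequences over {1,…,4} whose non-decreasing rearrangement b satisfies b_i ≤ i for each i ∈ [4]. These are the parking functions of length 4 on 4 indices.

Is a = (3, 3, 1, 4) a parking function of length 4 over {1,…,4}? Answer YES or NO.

NO

Order a: b = (1, 3, 3, 4).
  b_1=1 ≤ 1
  b_2=3 > 2
  fails at i=2 ⇒ NO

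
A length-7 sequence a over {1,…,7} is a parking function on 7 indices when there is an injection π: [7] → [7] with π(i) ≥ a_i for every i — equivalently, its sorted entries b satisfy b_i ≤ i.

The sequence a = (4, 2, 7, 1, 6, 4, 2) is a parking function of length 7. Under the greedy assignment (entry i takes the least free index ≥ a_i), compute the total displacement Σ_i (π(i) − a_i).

2

Σπ = 28 ({1..7} each once); Σa = 4+2+7+1+6+4+2 = 26; disp = 28−26 = 2.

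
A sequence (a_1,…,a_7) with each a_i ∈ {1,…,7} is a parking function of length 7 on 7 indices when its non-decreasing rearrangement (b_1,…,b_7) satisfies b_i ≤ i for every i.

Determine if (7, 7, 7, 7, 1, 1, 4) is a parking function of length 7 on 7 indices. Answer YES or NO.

Order a: b = (1, 1, 4, 7, 7, 7, 7).
  b_1=1 ≤ 1
  b_2=1 ≤ 2
  b_3=4 > 3
  fails at i=3 ⇒ NO

NO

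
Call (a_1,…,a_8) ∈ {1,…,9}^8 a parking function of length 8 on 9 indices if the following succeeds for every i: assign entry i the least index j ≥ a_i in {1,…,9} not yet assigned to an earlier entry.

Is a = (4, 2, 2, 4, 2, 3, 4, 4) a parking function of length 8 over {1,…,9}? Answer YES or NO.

Rearranged: b = (2, 2, 2, 3, 4, 4, 4, 4).
  b_1=2 ≤ 2
  b_2=2 ≤ 3
  b_3=2 ≤ 4
  b_4=3 ≤ 5
  b_5=4 ≤ 6
  b_6=4 ≤ 7
  b_7=4 ≤ 8
  b_8=4 ≤ 9
All bounds hold ⇒ YES

YES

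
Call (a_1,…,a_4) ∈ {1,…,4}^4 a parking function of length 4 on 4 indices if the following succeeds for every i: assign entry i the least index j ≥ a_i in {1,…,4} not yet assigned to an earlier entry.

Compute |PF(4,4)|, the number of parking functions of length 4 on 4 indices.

125

#PF = (4−4+1)·(4+1)^(4−1) = 1 · 125 = 125
Example (2,1,1,3) → sorted (1,1,2,3): b_i ≤ i ∀i, a PF.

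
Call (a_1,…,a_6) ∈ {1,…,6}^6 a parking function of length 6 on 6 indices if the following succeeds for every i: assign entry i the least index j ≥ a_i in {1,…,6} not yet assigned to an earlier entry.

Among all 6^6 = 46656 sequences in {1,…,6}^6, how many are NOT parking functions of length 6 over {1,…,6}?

|PF| = 1·7^5 = 1·16807 = 16807 (Pollak)
Example (5,5,6,4,6,4) → sorted (4,4,5,5,6,6): b_1=4>1, not a PF.
So 46656 − 16807 = 29849 fail.

29849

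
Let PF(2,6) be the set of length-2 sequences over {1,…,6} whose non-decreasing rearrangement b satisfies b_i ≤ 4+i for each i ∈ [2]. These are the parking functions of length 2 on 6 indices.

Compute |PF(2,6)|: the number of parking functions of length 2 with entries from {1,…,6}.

35

#PF = (6+1−2)·(6+1)^{2−1} = 5·7 = 35 (Pollak)
Check (5,3) → sorted (3,5): b_i ≤ 4+i ∀i, a PF.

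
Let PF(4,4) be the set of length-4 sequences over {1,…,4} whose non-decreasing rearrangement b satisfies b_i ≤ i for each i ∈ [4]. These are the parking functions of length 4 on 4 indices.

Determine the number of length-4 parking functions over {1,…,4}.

125

|PF| = (4+1−4)·(4+1)^{4−1} = 1·125 = 125 (Konheim–Weiss)
Example (3,1,4,2) → sorted (1,2,3,4): b_i ≤ i ∀i, a PF.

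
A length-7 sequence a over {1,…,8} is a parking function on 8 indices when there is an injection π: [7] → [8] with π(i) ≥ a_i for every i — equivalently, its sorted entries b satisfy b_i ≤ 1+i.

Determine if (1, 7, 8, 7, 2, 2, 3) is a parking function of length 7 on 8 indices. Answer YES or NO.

NO

Order a: b = (1, 2, 2, 3, 7, 7, 8).
  b_1=1 ≤ 2
  b_2=2 ≤ 3
  b_3=2 ≤ 4
  b_4=3 ≤ 5
  b_5=7 > 6
  fails at i=5 ⇒ NO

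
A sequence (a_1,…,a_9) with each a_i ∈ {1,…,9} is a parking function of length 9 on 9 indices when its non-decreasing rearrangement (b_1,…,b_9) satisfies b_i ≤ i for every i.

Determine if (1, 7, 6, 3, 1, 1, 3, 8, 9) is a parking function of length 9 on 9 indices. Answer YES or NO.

YES

Sorted: b = (1, 1, 1, 3, 3, 6, 7, 8, 9).
  b_1=1 ≤ 1
  b_2=1 ≤ 2
  b_3=1 ≤ 3
  b_4=3 ≤ 4
  b_5=3 ≤ 5
  b_6=6 ≤ 6
  b_7=7 ≤ 7
  b_8=8 ≤ 8
  b_9=9 ≤ 9
All bounds hold ⇒ YES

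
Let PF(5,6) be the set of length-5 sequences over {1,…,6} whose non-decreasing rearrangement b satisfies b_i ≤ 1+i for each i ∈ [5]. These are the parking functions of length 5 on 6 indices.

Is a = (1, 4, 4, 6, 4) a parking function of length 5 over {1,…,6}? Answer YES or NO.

NO

Rearranged: b = (1, 4, 4, 4, 6).
  b_1=1 ≤ 2
  b_2=4 > 3
  fails at i=2 ⇒ NO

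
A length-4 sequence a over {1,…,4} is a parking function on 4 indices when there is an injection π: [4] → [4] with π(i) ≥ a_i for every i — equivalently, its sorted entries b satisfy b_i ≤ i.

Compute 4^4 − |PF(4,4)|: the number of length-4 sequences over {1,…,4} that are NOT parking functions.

131

Count = (5−4)·5^(4−1) = 1·125 = 125 (Konheim–Weiss)
Check (1,4,4,2) → sorted (1,2,4,4): b_3=4>3, not a PF.
Total 256; non-PF = 256−125 = 131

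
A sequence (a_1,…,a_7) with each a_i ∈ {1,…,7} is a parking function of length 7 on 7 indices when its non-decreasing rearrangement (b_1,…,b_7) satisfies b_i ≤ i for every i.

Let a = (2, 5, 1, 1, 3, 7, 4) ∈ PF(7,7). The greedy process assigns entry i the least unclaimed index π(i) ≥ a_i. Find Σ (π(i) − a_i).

5

Σπ(i) = 1+…+7 = 28; Σa = 2+5+1+1+3+7+4 = 23; disp = 28−23 = 5.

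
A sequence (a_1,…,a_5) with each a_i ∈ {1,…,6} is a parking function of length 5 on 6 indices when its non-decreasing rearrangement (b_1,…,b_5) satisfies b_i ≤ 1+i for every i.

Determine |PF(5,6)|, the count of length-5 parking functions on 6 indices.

4802

Count = 2·7^4 = 2×2401 = 4802 [KW]
Example (6,1,4,1,1) → sorted (1,1,1,4,6): b_i ≤ 1+i ∀i, a PF.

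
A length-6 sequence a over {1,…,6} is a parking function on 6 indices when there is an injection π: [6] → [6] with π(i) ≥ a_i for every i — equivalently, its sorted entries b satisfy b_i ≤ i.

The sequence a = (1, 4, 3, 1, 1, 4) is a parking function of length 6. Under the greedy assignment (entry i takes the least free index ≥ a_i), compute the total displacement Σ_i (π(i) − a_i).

Σπ = 21 ({1..6} each once); Σa = 1+4+3+1+1+4 = 14; disp = 21−14 = 7.

7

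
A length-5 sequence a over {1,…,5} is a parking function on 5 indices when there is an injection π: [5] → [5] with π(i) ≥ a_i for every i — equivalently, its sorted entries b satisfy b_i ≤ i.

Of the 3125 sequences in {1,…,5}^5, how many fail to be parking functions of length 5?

1829

|PF(5,5)| = (6−5)·6^(5−1) = 1·1296 = 1296 (Pollak)
Example (4,3,3,4,2) → sorted (2,3,3,4,4): b_1=2>1, not a PF.
So 3125 − 1296 = 1829 fail.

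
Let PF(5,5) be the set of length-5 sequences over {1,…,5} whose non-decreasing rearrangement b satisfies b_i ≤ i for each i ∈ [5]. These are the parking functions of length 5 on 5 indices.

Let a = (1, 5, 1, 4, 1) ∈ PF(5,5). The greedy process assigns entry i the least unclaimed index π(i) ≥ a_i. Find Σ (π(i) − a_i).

3

Σπ(i) = 1+…+5 = 15; Σa = 1+5+1+4+1 = 12; disp = 15−12 = 3.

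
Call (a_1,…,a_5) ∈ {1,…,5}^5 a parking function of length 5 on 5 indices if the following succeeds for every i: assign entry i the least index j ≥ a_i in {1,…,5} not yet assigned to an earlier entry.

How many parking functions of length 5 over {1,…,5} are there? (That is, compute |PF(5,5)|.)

|PF(5,5)| = (5+1−5)·(5+1)^{5−1} = 1 · 1296 = 1296
E.g. (1,2,5,2,1) → sorted (1,1,2,2,5): b_i ≤ i ∀i, a PF.

1296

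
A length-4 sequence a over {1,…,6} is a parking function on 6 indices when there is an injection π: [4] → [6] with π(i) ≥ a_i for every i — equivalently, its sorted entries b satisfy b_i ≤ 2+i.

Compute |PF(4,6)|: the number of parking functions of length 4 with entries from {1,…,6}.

|PF| = (6−4+1)·(6+1)^(4−1) = 3×343 = 1029
E.g. (4,2,6,5) → sorted (2,4,5,6): b_i ≤ 2+i ∀i, a PF.

1029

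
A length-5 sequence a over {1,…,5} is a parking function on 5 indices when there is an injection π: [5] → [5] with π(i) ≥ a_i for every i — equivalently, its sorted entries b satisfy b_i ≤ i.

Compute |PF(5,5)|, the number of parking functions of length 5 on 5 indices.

1296

#PF = (5−5+1)·(5+1)^(5−1) = 1 · 1296 = 1296
E.g. (4,1,4,2,1) → sorted (1,1,2,4,4): b_i ≤ i ∀i, a PF.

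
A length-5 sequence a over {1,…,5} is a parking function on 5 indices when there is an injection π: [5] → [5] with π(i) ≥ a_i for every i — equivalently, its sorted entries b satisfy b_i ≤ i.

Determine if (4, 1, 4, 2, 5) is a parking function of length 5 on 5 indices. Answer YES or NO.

Rearranged: b = (1, 2, 4, 4, 5).
  b_1=1 ≤ 1
  b_2=2 ≤ 2
  b_3=4 > 3
  fails at i=3 ⇒ NO

NO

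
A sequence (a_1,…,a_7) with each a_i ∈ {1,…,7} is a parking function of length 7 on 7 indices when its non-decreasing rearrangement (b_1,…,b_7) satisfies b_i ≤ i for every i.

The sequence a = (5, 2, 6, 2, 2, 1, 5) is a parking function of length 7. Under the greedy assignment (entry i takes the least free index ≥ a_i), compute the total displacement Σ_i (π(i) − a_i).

Σπ(i) = 1+…+7 = 28; Σa = 5+2+6+2+2+1+5 = 23; disp = 28−23 = 5.

5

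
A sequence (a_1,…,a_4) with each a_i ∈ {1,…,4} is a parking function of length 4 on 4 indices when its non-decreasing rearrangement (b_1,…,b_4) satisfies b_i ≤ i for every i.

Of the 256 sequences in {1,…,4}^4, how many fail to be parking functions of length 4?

|PF(4,4)| = 1·5^3 = 1×125 = 125
One tuple (4,4,1,4) → sorted (1,4,4,4): b_2=4>2, not a PF.
Total 256; non-PF = 256−125 = 131

131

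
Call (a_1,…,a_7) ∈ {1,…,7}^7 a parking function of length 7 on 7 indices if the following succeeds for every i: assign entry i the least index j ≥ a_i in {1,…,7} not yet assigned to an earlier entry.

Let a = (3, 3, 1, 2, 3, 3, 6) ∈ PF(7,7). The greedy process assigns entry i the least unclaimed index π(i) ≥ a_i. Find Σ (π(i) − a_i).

7

Σπ = 28 ({1..7} each once); Σa = 3+3+1+2+3+3+6 = 21; disp = 28−21 = 7.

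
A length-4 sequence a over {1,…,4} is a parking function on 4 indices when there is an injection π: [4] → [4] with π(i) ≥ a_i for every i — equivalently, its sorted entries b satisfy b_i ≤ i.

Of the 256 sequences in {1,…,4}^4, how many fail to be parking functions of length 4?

131

#PF = (5−4)·5^(4−1) = 1 · 125 = 125 (Pollak)
E.g. (3,3,3,4) → sorted (3,3,3,4): b_1=3>1, not a PF.
So 256 − 125 = 131 fail.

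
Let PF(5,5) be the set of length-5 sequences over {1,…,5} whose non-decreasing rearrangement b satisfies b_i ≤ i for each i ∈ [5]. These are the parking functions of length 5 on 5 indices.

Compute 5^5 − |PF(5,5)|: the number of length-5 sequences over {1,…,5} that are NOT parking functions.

1829

|PF(5,5)| = (5+1−5)·(5+1)^{5−1} = 1×1296 = 1296 [KW]
E.g. (2,2,3,4,4) → sorted (2,2,3,4,4): b_1=2>1, not a PF.
So 3125 − 1296 = 1829 fail.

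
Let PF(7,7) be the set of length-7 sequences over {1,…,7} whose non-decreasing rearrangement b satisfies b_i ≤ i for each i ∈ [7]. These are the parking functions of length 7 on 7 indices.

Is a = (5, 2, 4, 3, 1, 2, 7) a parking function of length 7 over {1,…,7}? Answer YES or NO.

Order a: b = (1, 2, 2, 3, 4, 5, 7).
  b_1=1 ≤ 1
  b_2=2 ≤ 2
  b_3=2 ≤ 3
  b_4=3 ≤ 4
  b_5=4 ≤ 5
  b_6=5 ≤ 6
  b_7=7 ≤ 7
All bounds hold ⇒ YES

YES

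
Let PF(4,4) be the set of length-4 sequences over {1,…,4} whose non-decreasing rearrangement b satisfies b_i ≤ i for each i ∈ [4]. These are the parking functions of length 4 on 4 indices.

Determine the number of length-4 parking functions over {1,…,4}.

125

Count = (4−4+1)·(4+1)^(4−1) = 1·125 = 125 (Pollak)
Example (1,2,1,3) → sorted (1,1,2,3): b_i ≤ i ∀i, a PF.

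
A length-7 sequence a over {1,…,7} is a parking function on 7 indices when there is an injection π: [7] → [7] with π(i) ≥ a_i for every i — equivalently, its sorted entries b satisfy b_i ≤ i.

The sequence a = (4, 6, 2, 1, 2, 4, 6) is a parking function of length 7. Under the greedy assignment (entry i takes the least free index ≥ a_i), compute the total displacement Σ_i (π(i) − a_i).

Σπ = 28 ({1..7} each once); Σa = 4+6+2+1+2+4+6 = 25; disp = 28−25 = 3.

3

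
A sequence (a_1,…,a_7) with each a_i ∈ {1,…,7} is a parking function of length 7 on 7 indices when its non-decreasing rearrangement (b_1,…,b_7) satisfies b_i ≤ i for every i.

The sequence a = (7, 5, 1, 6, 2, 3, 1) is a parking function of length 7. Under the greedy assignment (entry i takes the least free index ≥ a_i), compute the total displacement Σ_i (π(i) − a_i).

Σπ = 28 ({1..7} each once); Σa = 7+5+1+6+2+3+1 = 25; disp = 28−25 = 3.

3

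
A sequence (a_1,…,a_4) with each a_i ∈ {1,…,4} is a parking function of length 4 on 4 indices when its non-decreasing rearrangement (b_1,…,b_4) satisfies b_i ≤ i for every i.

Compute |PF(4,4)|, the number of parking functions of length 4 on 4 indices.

|PF| = (5−4)·5^(4−1) = 1·125 = 125 (Konheim–Weiss)
One tuple (3,3,1,1) → sorted (1,1,3,3): b_i ≤ i ∀i, a PF.

125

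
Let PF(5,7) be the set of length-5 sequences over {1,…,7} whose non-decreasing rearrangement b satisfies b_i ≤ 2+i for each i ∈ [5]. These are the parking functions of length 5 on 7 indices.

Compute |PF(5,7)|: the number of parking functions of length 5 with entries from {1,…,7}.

12288

|PF| = (7+1−5)·(7+1)^{5−1} = 3×4096 = 12288 (Konheim–Weiss)
Example (5,2,3,3,3) → sorted (2,3,3,3,5): b_i ≤ 2+i ∀i, a PF.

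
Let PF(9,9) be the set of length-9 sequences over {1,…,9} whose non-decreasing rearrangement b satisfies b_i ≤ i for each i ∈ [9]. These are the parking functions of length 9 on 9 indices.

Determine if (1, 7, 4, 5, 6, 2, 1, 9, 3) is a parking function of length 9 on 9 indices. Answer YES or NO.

YES

Sorted: b = (1, 1, 2, 3, 4, 5, 6, 7, 9).
  b_1=1 ≤ 1
  b_2=1 ≤ 2
  b_3=2 ≤ 3
  b_4=3 ≤ 4
  b_5=4 ≤ 5
  b_6=5 ≤ 6
  b_7=6 ≤ 7
  b_8=7 ≤ 8
  b_9=9 ≤ 9
All bounds hold ⇒ YES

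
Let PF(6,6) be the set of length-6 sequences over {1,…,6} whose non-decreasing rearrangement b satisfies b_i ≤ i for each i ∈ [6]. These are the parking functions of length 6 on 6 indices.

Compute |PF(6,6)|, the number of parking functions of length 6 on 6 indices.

16807

|PF(6,6)| = 1·7^5 = 1×16807 = 16807 (Pollak)
One tuple (6,3,4,1,4,2) → sorted (1,2,3,4,4,6): b_i ≤ i ∀i, a PF.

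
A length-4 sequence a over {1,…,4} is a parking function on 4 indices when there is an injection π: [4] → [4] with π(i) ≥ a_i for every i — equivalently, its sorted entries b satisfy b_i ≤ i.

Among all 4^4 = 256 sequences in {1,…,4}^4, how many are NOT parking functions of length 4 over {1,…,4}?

Count = (4−4+1)·(4+1)^(4−1) = 1·125 = 125 (Pollak)
E.g. (3,3,2,4) → sorted (2,3,3,4): b_1=2>1, not a PF.
So 256 − 125 = 131 fail.

131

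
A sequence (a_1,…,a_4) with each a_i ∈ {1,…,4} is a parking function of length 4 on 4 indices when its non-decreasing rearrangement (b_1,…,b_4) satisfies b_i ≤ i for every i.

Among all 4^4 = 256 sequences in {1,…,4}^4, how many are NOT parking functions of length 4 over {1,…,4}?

131

#PF = (4−4+1)·(4+1)^(4−1) = 1·125 = 125 [KW]
Check (2,2,4,2) → sorted (2,2,2,4): b_1=2>1, not a PF.
4^4 − 125 = 256 − 125 = 131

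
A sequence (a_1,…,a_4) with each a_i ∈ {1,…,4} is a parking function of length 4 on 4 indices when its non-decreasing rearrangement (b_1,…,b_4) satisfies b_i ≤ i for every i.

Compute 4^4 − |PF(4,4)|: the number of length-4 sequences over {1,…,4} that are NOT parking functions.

#PF = 1·5^3 = 1×125 = 125 (Pollak)
Check (4,1,4,3) → sorted (1,3,4,4): b_2=3>2, not a PF.
So 256 − 125 = 131 fail.

131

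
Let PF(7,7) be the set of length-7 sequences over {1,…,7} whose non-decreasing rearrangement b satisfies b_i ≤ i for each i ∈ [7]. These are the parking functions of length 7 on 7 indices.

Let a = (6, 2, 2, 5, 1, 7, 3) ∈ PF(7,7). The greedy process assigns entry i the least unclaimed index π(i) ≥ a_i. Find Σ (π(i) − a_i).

2

Σπ = 7·8/2 = 28 (π permutes [7]); Σa = 6+2+2+5+1+7+3 = 26; disp = 28−26 = 2.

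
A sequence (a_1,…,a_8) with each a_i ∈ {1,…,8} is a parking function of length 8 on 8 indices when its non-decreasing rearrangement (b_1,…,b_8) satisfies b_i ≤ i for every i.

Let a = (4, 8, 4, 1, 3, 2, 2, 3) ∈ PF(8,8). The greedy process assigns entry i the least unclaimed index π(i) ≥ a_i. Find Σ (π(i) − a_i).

9

Σπ = 8·9/2 = 36 (π permutes [8]); Σa = 4+8+4+1+3+2+2+3 = 27; disp = 36−27 = 9.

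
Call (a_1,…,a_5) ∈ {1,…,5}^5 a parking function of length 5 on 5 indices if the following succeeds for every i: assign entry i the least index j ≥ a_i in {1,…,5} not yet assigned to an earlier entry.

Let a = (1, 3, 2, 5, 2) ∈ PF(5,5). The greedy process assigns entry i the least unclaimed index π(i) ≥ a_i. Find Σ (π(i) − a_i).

Σπ = 5·6/2 = 15 (π permutes [5]); Σa = 1+3+2+5+2 = 13; disp = 15−13 = 2.

2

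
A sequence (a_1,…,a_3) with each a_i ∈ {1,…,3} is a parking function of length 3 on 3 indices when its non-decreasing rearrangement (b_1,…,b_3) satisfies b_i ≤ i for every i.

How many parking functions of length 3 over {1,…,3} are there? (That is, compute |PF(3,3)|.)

|PF| = (3+1−3)·(3+1)^{3−1} = 1×16 = 16 (Pollak)
E.g. (1,3,2) → sorted (1,2,3): b_i ≤ i ∀i, a PF.

16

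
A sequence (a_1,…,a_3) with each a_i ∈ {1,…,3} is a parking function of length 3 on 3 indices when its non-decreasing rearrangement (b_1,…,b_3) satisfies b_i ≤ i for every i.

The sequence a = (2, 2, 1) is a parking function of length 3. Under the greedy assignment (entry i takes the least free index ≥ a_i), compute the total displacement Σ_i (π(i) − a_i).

1

Σπ(i) = 1+…+3 = 6; Σa = 2+2+1 = 5; disp = 6−5 = 1.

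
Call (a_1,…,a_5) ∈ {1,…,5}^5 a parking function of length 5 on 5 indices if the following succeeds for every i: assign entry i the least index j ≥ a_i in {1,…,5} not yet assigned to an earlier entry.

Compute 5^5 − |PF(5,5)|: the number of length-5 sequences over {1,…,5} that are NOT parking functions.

|PF(5,5)| = (6−5)·6^(5−1) = 1·1296 = 1296 (Konheim–Weiss)
One tuple (5,3,3,4,3) → sorted (3,3,3,4,5): b_1=3>1, not a PF.
Total 3125; non-PF = 3125−1296 = 1829

1829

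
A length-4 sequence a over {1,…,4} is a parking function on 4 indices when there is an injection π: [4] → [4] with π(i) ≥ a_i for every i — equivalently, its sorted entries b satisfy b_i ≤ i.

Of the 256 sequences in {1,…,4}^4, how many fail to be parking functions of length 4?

#PF = (4+1−4)·(4+1)^{4−1} = 1 · 125 = 125
Check (4,4,4,4) → sorted (4,4,4,4): b_1=4>1, not a PF.
So 256 − 125 = 131 fail.

131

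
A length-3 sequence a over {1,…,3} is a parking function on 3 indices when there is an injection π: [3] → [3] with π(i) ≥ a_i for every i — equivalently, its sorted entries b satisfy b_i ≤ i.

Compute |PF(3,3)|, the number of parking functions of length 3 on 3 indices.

|PF(3,3)| = (3−3+1)·(3+1)^(3−1) = 1 · 16 = 16 (Konheim–Weiss)
Check (1,1,1) → sorted (1,1,1): b_i ≤ i ∀i, a PF.

16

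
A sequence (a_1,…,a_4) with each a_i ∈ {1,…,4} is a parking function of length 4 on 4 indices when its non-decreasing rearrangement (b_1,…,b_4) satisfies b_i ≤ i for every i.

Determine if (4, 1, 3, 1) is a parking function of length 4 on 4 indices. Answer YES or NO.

YES

Rearranged: b = (1, 1, 3, 4).
  b_1=1 ≤ 1
  b_2=1 ≤ 2
  b_3=3 ≤ 3
  b_4=4 ≤ 4
All bounds hold ⇒ YES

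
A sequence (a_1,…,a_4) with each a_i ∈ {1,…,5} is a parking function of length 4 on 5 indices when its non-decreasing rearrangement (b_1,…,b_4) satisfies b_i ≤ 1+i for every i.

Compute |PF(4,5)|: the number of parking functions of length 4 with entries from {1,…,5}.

432

|PF| = 2·6^3 = 2·216 = 432 (Pollak)
One tuple (4,1,4,1) → sorted (1,1,4,4): b_i ≤ 1+i ∀i, a PF.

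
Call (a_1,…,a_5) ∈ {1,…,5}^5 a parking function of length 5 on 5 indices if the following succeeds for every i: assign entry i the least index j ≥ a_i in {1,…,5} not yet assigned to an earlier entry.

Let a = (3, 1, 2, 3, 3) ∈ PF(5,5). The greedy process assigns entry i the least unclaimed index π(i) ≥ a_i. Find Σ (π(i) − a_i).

3

Σπ = 15 ({1..5} each once); Σa = 3+1+2+3+3 = 12; disp = 15−12 = 3.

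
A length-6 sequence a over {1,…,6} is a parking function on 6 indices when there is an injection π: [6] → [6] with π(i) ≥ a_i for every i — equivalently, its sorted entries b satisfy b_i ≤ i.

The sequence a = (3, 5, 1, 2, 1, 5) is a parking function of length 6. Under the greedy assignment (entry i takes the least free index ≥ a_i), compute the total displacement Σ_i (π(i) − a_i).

4

Σπ = 21 ({1..6} each once); Σa = 3+5+1+2+1+5 = 17; disp = 21−17 = 4.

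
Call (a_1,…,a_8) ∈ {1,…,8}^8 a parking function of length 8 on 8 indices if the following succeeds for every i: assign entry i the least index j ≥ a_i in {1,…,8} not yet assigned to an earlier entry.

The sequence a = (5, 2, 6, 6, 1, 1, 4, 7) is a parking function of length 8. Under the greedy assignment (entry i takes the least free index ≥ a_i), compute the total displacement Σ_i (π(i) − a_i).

4

Σπ(i) = 1+…+8 = 36; Σa = 5+2+6+6+1+1+4+7 = 32; disp = 36−32 = 4.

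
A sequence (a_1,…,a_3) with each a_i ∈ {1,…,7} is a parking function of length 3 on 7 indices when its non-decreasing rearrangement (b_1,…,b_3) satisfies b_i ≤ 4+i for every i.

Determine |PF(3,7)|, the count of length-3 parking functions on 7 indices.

320

#PF = (7−3+1)·(7+1)^(3−1) = 5×64 = 320 (Konheim–Weiss)
One tuple (5,2,6) → sorted (2,5,6): b_i ≤ 4+i ∀i, a PF.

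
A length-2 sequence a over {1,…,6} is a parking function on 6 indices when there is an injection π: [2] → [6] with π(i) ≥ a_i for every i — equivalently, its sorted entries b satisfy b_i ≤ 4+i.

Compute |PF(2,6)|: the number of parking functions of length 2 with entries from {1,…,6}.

|PF(2,6)| = (6−2+1)·(6+1)^(2−1) = 5·7 = 35 (Pollak)
Check (3,6) → sorted (3,6): b_i ≤ 4+i ∀i, a PF.

35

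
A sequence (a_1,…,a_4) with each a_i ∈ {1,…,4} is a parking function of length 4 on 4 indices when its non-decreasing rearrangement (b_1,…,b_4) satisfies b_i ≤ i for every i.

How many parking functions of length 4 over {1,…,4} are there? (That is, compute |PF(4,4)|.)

125

Count = (5−4)·5^(4−1) = 1×125 = 125
Check (1,3,1,1) → sorted (1,1,1,3): b_i ≤ i ∀i, a PF.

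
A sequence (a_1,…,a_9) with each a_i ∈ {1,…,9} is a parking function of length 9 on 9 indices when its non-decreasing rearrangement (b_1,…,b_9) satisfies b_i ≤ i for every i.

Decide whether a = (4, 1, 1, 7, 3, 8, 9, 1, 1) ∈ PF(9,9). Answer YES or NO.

YES

Order a: b = (1, 1, 1, 1, 3, 4, 7, 8, 9).
  b_1=1 ≤ 1
  b_2=1 ≤ 2
  b_3=1 ≤ 3
  b_4=1 ≤ 4
  b_5=3 ≤ 5
  b_6=4 ≤ 6
  b_7=7 ≤ 7
  b_8=8 ≤ 8
  b_9=9 ≤ 9
All bounds hold ⇒ YES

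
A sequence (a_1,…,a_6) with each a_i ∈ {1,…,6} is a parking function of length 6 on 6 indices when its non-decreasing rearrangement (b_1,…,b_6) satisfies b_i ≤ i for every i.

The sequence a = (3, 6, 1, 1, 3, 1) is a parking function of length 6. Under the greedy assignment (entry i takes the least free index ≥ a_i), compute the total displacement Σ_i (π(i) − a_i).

Σπ(i) = 1+…+6 = 21; Σa = 3+6+1+1+3+1 = 15; disp = 21−15 = 6.

6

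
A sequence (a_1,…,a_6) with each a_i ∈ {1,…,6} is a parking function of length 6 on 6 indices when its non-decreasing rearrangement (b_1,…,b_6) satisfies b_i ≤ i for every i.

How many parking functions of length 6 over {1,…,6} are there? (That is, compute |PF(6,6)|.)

16807

|PF(6,6)| = (7−6)·7^(6−1) = 1×16807 = 16807 (Pollak)
Check (1,2,1,2,5,5) → sorted (1,1,2,2,5,5): b_i ≤ i ∀i, a PF.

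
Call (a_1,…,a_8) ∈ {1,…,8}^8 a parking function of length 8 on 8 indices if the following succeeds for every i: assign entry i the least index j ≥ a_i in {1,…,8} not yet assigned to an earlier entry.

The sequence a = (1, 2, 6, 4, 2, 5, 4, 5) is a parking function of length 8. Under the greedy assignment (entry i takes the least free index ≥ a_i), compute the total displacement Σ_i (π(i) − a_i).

Σπ(i) = 1+…+8 = 36; Σa = 1+2+6+4+2+5+4+5 = 29; disp = 36−29 = 7.

7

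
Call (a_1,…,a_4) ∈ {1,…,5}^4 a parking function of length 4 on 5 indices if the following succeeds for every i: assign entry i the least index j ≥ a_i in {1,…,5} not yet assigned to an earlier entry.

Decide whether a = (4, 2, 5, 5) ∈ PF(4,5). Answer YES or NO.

Rearranged: b = (2, 4, 5, 5).
  b_1=2 ≤ 2
  b_2=4 > 3
  fails at i=2 ⇒ NO

NO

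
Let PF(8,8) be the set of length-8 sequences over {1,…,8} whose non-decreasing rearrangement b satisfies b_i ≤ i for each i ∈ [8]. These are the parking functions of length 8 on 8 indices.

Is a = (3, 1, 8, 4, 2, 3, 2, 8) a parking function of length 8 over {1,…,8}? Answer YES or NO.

Rearranged: b = (1, 2, 2, 3, 3, 4, 8, 8).
  b_1=1 ≤ 1
  b_2=2 ≤ 2
  b_3=2 ≤ 3
  b_4=3 ≤ 4
  b_5=3 ≤ 5
  b_6=4 ≤ 6
  b_7=8 > 7
  fails at i=7 ⇒ NO

NO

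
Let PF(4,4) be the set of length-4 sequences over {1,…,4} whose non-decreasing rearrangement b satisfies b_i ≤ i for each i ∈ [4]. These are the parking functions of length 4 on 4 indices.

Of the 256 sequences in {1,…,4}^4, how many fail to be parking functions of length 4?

#PF = 1·5^3 = 1 · 125 = 125 (Pollak)
E.g. (4,2,2,2) → sorted (2,2,2,4): b_1=2>1, not a PF.
Total 256; non-PF = 256−125 = 131

131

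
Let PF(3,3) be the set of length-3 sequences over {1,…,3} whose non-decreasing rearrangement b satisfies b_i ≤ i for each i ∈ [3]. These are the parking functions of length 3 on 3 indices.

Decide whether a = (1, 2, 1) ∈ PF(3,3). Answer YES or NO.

Order a: b = (1, 1, 2).
  b_1=1 ≤ 1
  b_2=1 ≤ 2
  b_3=2 ≤ 3
All bounds hold ⇒ YES

YES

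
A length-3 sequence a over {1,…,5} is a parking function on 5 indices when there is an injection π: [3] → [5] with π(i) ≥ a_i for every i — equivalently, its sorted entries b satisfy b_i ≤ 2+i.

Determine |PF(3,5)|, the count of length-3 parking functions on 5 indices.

Count = (5−3+1)·(5+1)^(3−1) = 3·36 = 108 (Konheim–Weiss)
Example (2,4,1) → sorted (1,2,4): b_i ≤ 2+i ∀i, a PF.

108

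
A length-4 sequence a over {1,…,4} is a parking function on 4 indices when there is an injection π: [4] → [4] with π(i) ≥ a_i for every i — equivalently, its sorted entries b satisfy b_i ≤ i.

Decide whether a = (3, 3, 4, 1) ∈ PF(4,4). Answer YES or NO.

NO

Order a: b = (1, 3, 3, 4).
  b_1=1 ≤ 1
  b_2=3 > 2
  fails at i=2 ⇒ NO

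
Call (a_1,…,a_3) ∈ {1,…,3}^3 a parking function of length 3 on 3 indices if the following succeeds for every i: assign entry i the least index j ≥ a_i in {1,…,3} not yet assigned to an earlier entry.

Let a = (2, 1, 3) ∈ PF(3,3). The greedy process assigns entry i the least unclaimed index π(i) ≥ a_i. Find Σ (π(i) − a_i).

Σπ = 6 ({1..3} each once); Σa = 2+1+3 = 6; disp = 6−6 = 0.

0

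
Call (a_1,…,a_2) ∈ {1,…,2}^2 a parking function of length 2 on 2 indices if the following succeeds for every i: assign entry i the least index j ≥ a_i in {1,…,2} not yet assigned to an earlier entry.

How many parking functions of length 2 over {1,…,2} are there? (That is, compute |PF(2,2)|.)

#PF = (3−2)·3^(2−1) = 1×3 = 3
Check (1,1) → sorted (1,1): b_i ≤ i ∀i, a PF.

3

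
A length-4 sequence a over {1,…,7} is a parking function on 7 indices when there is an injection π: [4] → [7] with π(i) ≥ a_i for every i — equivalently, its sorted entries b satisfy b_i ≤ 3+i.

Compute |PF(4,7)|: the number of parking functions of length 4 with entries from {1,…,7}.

2048

|PF| = (7−4+1)·(7+1)^(4−1) = 4 · 512 = 2048
E.g. (6,5,5,2) → sorted (2,5,5,6): b_i ≤ 3+i ∀i, a PF.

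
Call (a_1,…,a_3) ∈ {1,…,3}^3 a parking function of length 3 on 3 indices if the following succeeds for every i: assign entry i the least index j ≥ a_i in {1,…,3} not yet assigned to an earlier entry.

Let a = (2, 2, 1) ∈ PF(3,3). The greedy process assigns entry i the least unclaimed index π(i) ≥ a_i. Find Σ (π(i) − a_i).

Σπ(i) = 1+…+3 = 6; Σa = 2+2+1 = 5; disp = 6−5 = 1.

1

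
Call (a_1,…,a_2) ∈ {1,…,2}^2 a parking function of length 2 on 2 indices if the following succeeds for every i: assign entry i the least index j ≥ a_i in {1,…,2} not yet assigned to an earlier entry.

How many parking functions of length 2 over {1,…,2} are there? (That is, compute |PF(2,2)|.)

3

#PF = 1·3^1 = 1·3 = 3 [KW]
E.g. (1,1) → sorted (1,1): b_i ≤ i ∀i, a PF.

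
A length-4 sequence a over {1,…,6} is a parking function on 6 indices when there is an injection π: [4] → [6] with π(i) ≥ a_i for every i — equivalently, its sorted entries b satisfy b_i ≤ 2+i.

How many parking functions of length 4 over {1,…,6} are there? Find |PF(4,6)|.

|PF(4,6)| = (6+1−4)·(6+1)^{4−1} = 3×343 = 1029 (Konheim–Weiss)
Check (5,1,2,5) → sorted (1,2,5,5): b_i ≤ 2+i ∀i, a PF.

1029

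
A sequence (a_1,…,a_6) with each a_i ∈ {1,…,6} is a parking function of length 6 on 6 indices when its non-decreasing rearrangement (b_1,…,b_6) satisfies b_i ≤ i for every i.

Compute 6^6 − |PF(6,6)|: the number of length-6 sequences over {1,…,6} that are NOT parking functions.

29849

Count = (6+1−6)·(6+1)^{6−1} = 1 · 16807 = 16807 (Konheim–Weiss)
Example (4,6,4,6,4,2) → sorted (2,4,4,4,6,6): b_1=2>1, not a PF.
6^6 − 16807 = 46656 − 16807 = 29849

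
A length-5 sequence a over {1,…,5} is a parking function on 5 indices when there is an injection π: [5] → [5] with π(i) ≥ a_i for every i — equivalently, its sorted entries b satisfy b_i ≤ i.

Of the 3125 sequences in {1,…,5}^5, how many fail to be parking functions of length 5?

Count = (6−5)·6^(5−1) = 1×1296 = 1296
One tuple (5,4,4,2,5) → sorted (2,4,4,5,5): b_1=2>1, not a PF.
Total 3125; non-PF = 3125−1296 = 1829

1829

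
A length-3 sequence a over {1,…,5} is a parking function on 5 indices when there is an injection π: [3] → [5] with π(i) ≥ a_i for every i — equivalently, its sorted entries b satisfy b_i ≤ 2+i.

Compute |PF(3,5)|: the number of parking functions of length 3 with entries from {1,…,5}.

108

Count = (5+1−3)·(5+1)^{3−1} = 3·36 = 108 [KW]
One tuple (1,2,2) → sorted (1,2,2): b_i ≤ 2+i ∀i, a PF.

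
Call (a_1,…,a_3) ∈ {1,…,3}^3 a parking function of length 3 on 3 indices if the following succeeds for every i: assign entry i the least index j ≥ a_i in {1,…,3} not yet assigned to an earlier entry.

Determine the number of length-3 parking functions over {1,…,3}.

16

Count = (3−3+1)·(3+1)^(3−1) = 1 · 16 = 16 [KW]
One tuple (1,2,3) → sorted (1,2,3): b_i ≤ i ∀i, a PF.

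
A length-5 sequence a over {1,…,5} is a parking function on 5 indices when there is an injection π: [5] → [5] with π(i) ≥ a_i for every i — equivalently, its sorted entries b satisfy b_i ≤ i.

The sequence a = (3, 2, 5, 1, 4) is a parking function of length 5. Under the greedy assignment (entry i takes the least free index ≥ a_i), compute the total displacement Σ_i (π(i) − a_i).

Σπ(i) = 1+…+5 = 15; Σa = 3+2+5+1+4 = 15; disp = 15−15 = 0.

0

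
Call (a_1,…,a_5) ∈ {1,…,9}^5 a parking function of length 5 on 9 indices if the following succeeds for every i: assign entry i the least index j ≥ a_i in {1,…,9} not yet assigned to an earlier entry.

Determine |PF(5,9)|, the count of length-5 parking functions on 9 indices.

50000

#PF = (9−5+1)·(9+1)^(5−1) = 5×10000 = 50000 (Konheim–Weiss)
E.g. (4,4,6,3,1) → sorted (1,3,4,4,6): b_i ≤ 4+i ∀i, a PF.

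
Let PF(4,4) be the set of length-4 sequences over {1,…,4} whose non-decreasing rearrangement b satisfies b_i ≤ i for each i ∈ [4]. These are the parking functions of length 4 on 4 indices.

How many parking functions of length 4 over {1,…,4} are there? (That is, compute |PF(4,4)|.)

125

|PF| = (4+1−4)·(4+1)^{4−1} = 1×125 = 125
Example (4,3,1,1) → sorted (1,1,3,4): b_i ≤ i ∀i, a PF.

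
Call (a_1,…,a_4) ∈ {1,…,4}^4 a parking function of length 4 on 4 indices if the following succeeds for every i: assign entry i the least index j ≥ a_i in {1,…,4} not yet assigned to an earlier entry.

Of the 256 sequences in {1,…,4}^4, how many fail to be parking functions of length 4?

131

Count = 1·5^3 = 1 · 125 = 125
Check (3,3,3,4) → sorted (3,3,3,4): b_1=3>1, not a PF.
4^4 − 125 = 256 − 125 = 131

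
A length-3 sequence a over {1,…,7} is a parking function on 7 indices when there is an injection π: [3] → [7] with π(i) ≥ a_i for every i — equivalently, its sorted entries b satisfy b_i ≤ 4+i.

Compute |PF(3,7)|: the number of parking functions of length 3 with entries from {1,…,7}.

320

Count = (7−3+1)·(7+1)^(3−1) = 5 · 64 = 320 [KW]
Check (6,2,2) → sorted (2,2,6): b_i ≤ 4+i ∀i, a PF.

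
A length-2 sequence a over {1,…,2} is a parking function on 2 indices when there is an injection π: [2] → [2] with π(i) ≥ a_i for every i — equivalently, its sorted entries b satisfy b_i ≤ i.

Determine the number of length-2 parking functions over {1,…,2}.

Count = (2−2+1)·(2+1)^(2−1) = 1·3 = 3 (Pollak)
E.g. (2,1) → sorted (1,2): b_i ≤ i ∀i, a PF.

3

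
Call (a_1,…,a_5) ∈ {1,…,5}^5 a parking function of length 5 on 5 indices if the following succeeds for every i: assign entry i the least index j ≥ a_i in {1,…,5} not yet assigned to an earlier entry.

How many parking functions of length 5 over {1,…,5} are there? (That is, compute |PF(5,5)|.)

1296

|PF| = (5−5+1)·(5+1)^(5−1) = 1 · 1296 = 1296
Example (3,4,2,4,1) → sorted (1,2,3,4,4): b_i ≤ i ∀i, a PF.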